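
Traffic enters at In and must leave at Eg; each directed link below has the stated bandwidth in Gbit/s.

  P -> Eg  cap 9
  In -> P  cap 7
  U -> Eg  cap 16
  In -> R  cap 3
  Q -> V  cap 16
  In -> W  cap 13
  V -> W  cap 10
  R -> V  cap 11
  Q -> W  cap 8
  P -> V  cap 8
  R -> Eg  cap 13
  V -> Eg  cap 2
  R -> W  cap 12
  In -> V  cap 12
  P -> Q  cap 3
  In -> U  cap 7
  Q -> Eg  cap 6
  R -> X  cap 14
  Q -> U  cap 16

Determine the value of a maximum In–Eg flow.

19

Augment In→P→Eg: bottleneck 7, flow now 7.
Augment In→R→Eg: bottleneck 3, flow now 10.
Augment In→U→Eg: bottleneck 7, flow now 17.
Augment In→V→Eg: bottleneck 2, flow now 19.
No augmenting path remains; maximum flow = 19.
In the residual graph, reachable from In: {In, V, W}.
Min-cut edges: In→P (7), In→R (3), In→U (7), V→Eg (2); capacity 7 + 3 + 7 + 2 = 19.
This cut is saturated, so no flow can exceed 19.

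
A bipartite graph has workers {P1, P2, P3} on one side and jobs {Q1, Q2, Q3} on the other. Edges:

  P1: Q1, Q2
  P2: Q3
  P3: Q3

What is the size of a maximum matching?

Unit-capacity flow: source→left, listed edges, right→sink; max matching = max flow.
Augmenting path P1→Q1 (+1); matched 1.
Augmenting path P2→Q3 (+1); matched 2.
No augmenting path remains; maximum matching = 2.
König certificate: {P1, Q3} is a vertex cover of size 2 (every listed pair touches it), so no matching can be larger.

2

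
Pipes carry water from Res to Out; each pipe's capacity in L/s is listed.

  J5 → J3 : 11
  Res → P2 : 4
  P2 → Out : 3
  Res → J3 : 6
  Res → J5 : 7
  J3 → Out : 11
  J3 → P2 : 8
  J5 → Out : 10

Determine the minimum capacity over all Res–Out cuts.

Augment Res→J5→Out: bottleneck 7, flow now 7.
Augment Res→J3→Out: bottleneck 6, flow now 13.
Augment Res→P2→Out: bottleneck 3, flow now 16.
No augmenting path remains; maximum flow = 16.
By max-flow min-cut, the minimum cut capacity equals the max flow.
In the residual graph, reachable from Res: {Res, P2}.
Min-cut edges: Res→J5 (7), Res→J3 (6), P2→Out (3); capacity 7 + 6 + 3 = 16.

16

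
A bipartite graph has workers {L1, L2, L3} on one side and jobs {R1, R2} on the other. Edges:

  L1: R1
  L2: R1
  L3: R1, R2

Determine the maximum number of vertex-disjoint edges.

2

Unit-capacity flow: source→left, listed edges, right→sink; max matching = max flow.
Augmenting path L1→R1 (+1); matched 1.
Augmenting path L3→R2 (+1); matched 2.
No augmenting path remains; maximum matching = 2.
König certificate: {L3, R1} is a vertex cover of size 2 (every listed pair touches it), so no matching can be larger.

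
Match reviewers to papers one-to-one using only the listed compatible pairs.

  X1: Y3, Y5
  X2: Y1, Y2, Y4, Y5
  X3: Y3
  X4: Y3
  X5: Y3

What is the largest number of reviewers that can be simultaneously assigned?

3

Unit-capacity flow: source→left, listed edges, right→sink; max matching = max flow.
Augmenting path X1→Y3 (+1); matched 1.
Augmenting path X2→Y1 (+1); matched 2.
Augmenting path X3→Y3→X1→Y5 (+1); matched 3.
No augmenting path remains; maximum matching = 3.
König certificate: {X1, X2, Y3} is a vertex cover of size 3 (every listed pair touches it), so no matching can be larger.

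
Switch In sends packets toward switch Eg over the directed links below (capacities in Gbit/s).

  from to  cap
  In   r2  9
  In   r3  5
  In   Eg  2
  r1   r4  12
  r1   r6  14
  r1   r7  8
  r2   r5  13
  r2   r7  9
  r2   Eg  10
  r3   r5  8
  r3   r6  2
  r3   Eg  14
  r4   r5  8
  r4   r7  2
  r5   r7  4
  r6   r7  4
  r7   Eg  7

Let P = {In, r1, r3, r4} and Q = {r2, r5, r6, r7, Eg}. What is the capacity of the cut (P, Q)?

67

Edges leaving {In, r1, r3, r4}: In→r2 (9), In→Eg (2), r1→r6 (14), r1→r7 (8), r3→r5 (8), r3→r6 (2), r3→Eg (14), r4→r5 (8), r4→r7 (2).
Cut capacity = 9 + 2 + 14 + 8 + 8 + 2 + 14 + 8 + 2 = 67.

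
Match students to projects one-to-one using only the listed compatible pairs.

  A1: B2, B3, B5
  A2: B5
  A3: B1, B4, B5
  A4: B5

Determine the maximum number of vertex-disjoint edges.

Unit-capacity flow: source→left, listed edges, right→sink; max matching = max flow.
Augmenting path A1→B2 (+1); matched 1.
Augmenting path A2→B5 (+1); matched 2.
Augmenting path A3→B1 (+1); matched 3.
No augmenting path remains; maximum matching = 3.
König certificate: {A1, A3, B5} is a vertex cover of size 3 (every listed pair touches it), so no matching can be larger.

3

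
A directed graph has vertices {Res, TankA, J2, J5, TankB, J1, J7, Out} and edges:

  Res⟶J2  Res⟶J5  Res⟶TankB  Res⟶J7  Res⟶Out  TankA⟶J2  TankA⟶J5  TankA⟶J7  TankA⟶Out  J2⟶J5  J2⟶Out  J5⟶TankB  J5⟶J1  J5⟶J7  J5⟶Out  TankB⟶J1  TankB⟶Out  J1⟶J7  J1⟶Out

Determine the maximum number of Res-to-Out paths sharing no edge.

4

Assign every edge capacity 1; by Menger, the answer equals the max flow.
Path Res→Out (+1); total 1.
Path Res→J2→Out (+1); total 2.
Path Res→J5→Out (+1); total 3.
Path Res→TankB→Out (+1); total 4.
No residual Res→Out path; max flow = 4.
Certifying cut of size 4: {Res→J2, Res→J5, Res→Out, Res→TankB}.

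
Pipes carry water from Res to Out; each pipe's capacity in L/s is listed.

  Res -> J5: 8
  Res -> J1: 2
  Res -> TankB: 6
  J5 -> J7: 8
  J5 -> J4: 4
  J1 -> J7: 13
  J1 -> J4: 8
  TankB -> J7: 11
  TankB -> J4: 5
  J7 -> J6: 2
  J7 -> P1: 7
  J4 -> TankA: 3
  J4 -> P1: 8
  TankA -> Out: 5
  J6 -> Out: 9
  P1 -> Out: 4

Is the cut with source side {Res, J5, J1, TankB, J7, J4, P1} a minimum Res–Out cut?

Given cut capacity: 2 + 3 + 4 = 9.
Augment Res→J5→J7→J6→Out: bottleneck 2, flow now 2.
Augment Res→J5→J7→P1→Out: bottleneck 4, flow now 6.
Augment Res→J5→J4→TankA→Out: bottleneck 2, flow now 8.
Augment Res→J1→J4→TankA→Out: bottleneck 1, flow now 9.
No augmenting path remains; maximum flow = 9.
Cut capacity 9 equals the max flow, so it is a minimum cut.

Yes — it is a minimum cut (capacity 9).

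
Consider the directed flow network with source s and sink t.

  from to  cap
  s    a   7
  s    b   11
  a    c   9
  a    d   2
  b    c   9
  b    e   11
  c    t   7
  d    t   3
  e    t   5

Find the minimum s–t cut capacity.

Augment s→a→c→t: bottleneck 7, flow now 7.
Augment s→b→e→t: bottleneck 5, flow now 12.
Augment s→b→c→a→d→t: bottleneck 2, flow now 14. (uses reverse residual edge)
No augmenting path remains; maximum flow = 14.
By max-flow min-cut, the minimum cut capacity equals the max flow.
In the residual graph, reachable from s: {s, a, b, c, e}.
Min-cut edges: a→d (2), c→t (7), e→t (5); capacity 2 + 7 + 5 = 14.

14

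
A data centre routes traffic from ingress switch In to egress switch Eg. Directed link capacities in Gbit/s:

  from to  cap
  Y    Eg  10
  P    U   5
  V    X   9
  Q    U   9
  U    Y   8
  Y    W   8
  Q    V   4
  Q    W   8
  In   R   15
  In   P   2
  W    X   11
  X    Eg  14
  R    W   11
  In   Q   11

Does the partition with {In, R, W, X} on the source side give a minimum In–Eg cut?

Given cut capacity: 2 + 11 + 14 = 27.
Augment In→P→U→Y→Eg: bottleneck 2, flow now 2.
Augment In→Q→U→Y→Eg: bottleneck 6, flow now 8.
Augment In→Q→V→X→Eg: bottleneck 4, flow now 12.
Augment In→Q→W→X→Eg: bottleneck 1, flow now 13.
Augment In→R→W→X→Eg: bottleneck 9, flow now 22.
No augmenting path remains; maximum flow = 22.
In the residual graph, reachable from In: {In, P, Q, R, U, V, W, X}.
Min-cut edges: U→Y (8), X→Eg (14); capacity 8 + 14 = 22.
Cut capacity 27 exceeds the max flow 22, so it is not minimum.

No — its capacity is 27, but the minimum cut has capacity 22.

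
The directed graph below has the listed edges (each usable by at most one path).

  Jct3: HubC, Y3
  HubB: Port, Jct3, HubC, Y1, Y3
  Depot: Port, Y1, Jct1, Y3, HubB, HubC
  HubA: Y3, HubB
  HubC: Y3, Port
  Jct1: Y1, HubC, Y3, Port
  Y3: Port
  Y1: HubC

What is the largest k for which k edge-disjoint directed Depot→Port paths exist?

Assign every edge capacity 1; by Menger, the answer equals the max flow.
Path Depot→Port (+1); total 1.
Path Depot→Jct1→Port (+1); total 2.
Path Depot→HubB→Port (+1); total 3.
Path Depot→HubC→Port (+1); total 4.
Path Depot→Y3→Port (+1); total 5.
No residual Depot→Port path; max flow = 5.
Certifying cut of size 5: {Depot→HubB, Depot→Jct1, Depot→Port, HubC→Port, Y3→Port}.

5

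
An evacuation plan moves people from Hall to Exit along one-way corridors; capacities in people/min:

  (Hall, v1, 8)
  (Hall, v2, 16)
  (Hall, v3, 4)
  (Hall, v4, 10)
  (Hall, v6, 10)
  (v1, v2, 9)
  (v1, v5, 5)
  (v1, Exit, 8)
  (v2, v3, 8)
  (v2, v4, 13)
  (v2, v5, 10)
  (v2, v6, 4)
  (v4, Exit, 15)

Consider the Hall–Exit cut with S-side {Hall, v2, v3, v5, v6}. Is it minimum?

Given cut capacity: 8 + 10 + 13 = 31.
Augment Hall→v1→Exit: bottleneck 8, flow now 8.
Augment Hall→v4→Exit: bottleneck 10, flow now 18.
Augment Hall→v2→v4→Exit: bottleneck 5, flow now 23.
No augmenting path remains; maximum flow = 23.
In the residual graph, reachable from Hall: {Hall, v2, v3, v4, v5, v6}.
Min-cut edges: Hall→v1 (8), v4→Exit (15); capacity 8 + 15 = 23.
Cut capacity 31 exceeds the max flow 23, so it is not minimum.

No — its capacity is 31, but the minimum cut has capacity 23.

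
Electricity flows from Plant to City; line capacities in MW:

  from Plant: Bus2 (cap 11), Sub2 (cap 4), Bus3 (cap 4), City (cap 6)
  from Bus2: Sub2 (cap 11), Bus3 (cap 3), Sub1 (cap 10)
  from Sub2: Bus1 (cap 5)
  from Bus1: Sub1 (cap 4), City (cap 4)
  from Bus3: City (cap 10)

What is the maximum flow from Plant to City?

Augment Plant→City: bottleneck 6, flow now 6.
Augment Plant→Bus3→City: bottleneck 4, flow now 10.
Augment Plant→Bus2→Bus3→City: bottleneck 3, flow now 13.
Augment Plant→Sub2→Bus1→City: bottleneck 4, flow now 17.
No augmenting path remains; maximum flow = 17.
In the residual graph, reachable from Plant: {Plant, Bus2, Sub2, Bus1, Sub1}.
Min-cut edges: Plant→Bus3 (4), Plant→City (6), Bus2→Bus3 (3), Bus1→City (4); capacity 4 + 6 + 3 + 4 = 17.
This cut is saturated, so no flow can exceed 17.

17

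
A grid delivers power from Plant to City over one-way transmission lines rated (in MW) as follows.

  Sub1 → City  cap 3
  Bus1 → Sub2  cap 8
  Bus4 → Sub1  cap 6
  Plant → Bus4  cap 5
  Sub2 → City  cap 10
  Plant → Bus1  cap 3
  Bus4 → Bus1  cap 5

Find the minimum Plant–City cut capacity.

8

Augment Plant→Bus1→Sub2→City: bottleneck 3, flow now 3.
Augment Plant→Bus4→Sub1→City: bottleneck 3, flow now 6.
Augment Plant→Bus4→Bus1→Sub2→City: bottleneck 2, flow now 8.
No augmenting path remains; maximum flow = 8.
By max-flow min-cut, the minimum cut capacity equals the max flow.
In the residual graph, reachable from Plant: {Plant}.
Min-cut edges: Plant→Bus1 (3), Plant→Bus4 (5); capacity 3 + 5 = 8.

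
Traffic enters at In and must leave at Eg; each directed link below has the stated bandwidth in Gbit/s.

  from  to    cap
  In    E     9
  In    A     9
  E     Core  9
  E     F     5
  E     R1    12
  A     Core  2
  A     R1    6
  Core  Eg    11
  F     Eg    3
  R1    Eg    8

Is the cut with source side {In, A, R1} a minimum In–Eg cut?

Given cut capacity: 9 + 2 + 8 = 19.
Augment In→E→Core→Eg: bottleneck 9, flow now 9.
Augment In→A→Core→Eg: bottleneck 2, flow now 11.
Augment In→A→R1→Eg: bottleneck 6, flow now 17.
No augmenting path remains; maximum flow = 17.
In the residual graph, reachable from In: {In, A}.
Min-cut edges: In→E (9), A→Core (2), A→R1 (6); capacity 9 + 2 + 6 = 17.
Cut capacity 19 exceeds the max flow 17, so it is not minimum.

No — its capacity is 19, but the minimum cut has capacity 17.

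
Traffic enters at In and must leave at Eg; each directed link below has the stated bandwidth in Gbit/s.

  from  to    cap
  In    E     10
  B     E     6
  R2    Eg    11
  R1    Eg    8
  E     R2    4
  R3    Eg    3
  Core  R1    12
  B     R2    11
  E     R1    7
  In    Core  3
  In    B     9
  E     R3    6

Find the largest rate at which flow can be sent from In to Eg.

22

Augment In→B→R2→Eg: bottleneck 9, flow now 9.
Augment In→Core→R1→Eg: bottleneck 3, flow now 12.
Augment In→E→R2→Eg: bottleneck 2, flow now 14.
Augment In→E→R1→Eg: bottleneck 5, flow now 19.
Augment In→E→R3→Eg: bottleneck 3, flow now 22.
No augmenting path remains; maximum flow = 22.
In the residual graph, reachable from In: {In}.
Min-cut edges: In→B (9), In→Core (3), In→E (10); capacity 9 + 3 + 10 = 22.
This cut is saturated, so no flow can exceed 22.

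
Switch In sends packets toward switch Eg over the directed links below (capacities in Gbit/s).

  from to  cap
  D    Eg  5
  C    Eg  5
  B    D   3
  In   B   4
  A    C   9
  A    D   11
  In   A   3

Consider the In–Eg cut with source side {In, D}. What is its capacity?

Edges leaving {In, D}: In→A (3), In→B (4), D→Eg (5).
Cut capacity = 3 + 4 + 5 = 12.

12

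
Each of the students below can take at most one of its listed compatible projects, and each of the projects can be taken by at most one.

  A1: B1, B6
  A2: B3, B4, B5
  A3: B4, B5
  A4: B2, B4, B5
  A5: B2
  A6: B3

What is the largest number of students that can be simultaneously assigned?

Unit-capacity flow: source→left, listed edges, right→sink; max matching = max flow.
Augmenting path A1→B1 (+1); matched 1.
Augmenting path A2→B3 (+1); matched 2.
Augmenting path A3→B4 (+1); matched 3.
Augmenting path A4→B2 (+1); matched 4.
Augmenting path A5→B2→A4→B5 (+1); matched 5.
No augmenting path remains; maximum matching = 5.
König certificate: {A1, B2, B3, B4, B5} is a vertex cover of size 5 (every listed pair touches it), so no matching can be larger.

5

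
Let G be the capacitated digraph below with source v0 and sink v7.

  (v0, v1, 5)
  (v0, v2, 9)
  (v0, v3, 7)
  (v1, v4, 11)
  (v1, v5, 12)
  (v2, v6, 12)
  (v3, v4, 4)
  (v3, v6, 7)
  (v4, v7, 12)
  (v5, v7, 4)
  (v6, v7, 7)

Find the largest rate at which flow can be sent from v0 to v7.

Augment v0→v1→v4→v7: bottleneck 5, flow now 5.
Augment v0→v2→v6→v7: bottleneck 7, flow now 12.
Augment v0→v3→v4→v7: bottleneck 4, flow now 16.
No augmenting path remains; maximum flow = 16.
In the residual graph, reachable from v0: {v0, v2, v3, v6}.
Min-cut edges: v0→v1 (5), v3→v4 (4), v6→v7 (7); capacity 5 + 4 + 7 = 16.
This cut is saturated, so no flow can exceed 16.

16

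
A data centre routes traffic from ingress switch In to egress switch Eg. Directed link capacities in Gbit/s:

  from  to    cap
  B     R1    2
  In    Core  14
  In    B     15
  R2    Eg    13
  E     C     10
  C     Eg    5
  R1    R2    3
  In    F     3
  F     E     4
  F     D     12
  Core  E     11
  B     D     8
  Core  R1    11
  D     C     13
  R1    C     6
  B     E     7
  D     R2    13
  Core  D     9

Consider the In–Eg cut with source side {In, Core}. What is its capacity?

Edges leaving {In, Core}: In→F (3), In→B (15), Core→D (9), Core→E (11), Core→R1 (11).
Cut capacity = 3 + 15 + 9 + 11 + 11 = 49.

49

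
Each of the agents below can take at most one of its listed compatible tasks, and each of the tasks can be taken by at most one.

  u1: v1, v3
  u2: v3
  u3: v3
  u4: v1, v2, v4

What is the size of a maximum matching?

3

Unit-capacity flow: source→left, listed edges, right→sink; max matching = max flow.
Augmenting path u1→v1 (+1); matched 1.
Augmenting path u2→v3 (+1); matched 2.
Augmenting path u4→v2 (+1); matched 3.
No augmenting path remains; maximum matching = 3.
König certificate: {u1, u4, v3} is a vertex cover of size 3 (every listed pair touches it), so no matching can be larger.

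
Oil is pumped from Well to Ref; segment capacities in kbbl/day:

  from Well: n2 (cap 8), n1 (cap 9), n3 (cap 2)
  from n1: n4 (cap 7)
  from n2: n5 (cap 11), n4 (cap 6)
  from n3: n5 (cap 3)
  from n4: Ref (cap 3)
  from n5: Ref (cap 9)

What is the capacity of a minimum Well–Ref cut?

12

Augment Well→n1→n4→Ref: bottleneck 3, flow now 3.
Augment Well→n2→n5→Ref: bottleneck 8, flow now 11.
Augment Well→n3→n5→Ref: bottleneck 1, flow now 12.
No augmenting path remains; maximum flow = 12.
By max-flow min-cut, the minimum cut capacity equals the max flow.
In the residual graph, reachable from Well: {Well, n1, n2, n3, n4, n5}.
Min-cut edges: n4→Ref (3), n5→Ref (9); capacity 3 + 9 = 12.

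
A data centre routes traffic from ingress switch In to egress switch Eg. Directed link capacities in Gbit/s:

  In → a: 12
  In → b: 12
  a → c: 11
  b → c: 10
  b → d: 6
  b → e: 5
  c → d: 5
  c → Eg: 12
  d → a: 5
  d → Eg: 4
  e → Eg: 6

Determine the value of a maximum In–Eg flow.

Augment In→a→c→Eg: bottleneck 11, flow now 11.
Augment In→b→c→Eg: bottleneck 1, flow now 12.
Augment In→b→d→Eg: bottleneck 4, flow now 16.
Augment In→b→e→Eg: bottleneck 5, flow now 21.
No augmenting path remains; maximum flow = 21.
In the residual graph, reachable from In: {In, a, b, c, d}.
Min-cut edges: b→e (5), c→Eg (12), d→Eg (4); capacity 5 + 12 + 4 = 21.
This cut is saturated, so no flow can exceed 21.

21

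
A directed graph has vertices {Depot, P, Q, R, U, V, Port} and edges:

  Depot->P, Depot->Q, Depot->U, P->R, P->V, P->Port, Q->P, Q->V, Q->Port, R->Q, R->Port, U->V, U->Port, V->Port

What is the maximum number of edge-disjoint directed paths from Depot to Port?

Assign every edge capacity 1; by Menger, the answer equals the max flow.
Path Depot→P→Port (+1); total 1.
Path Depot→Q→Port (+1); total 2.
Path Depot→U→Port (+1); total 3.
No residual Depot→Port path; max flow = 3.
Certifying cut of size 3: {Depot→P, Depot→Q, Depot→U}.

3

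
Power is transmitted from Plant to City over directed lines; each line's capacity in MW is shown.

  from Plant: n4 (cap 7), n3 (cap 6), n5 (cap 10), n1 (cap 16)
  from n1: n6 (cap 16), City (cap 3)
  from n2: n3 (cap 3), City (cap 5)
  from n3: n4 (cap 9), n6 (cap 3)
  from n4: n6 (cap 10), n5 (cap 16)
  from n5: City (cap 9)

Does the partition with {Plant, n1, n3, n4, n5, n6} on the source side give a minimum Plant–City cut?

Given cut capacity: 3 + 9 = 12.
Augment Plant→n1→City: bottleneck 3, flow now 3.
Augment Plant→n5→City: bottleneck 9, flow now 12.
No augmenting path remains; maximum flow = 12.
Cut capacity 12 equals the max flow, so it is a minimum cut.

Yes — it is a minimum cut (capacity 12).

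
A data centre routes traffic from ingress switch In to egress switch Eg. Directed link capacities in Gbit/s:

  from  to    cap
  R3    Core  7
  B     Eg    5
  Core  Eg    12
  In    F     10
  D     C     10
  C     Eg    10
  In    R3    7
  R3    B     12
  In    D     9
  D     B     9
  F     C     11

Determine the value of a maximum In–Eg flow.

Augment In→F→C→Eg: bottleneck 10, flow now 10.
Augment In→R3→Core→Eg: bottleneck 7, flow now 17.
Augment In→D→B→Eg: bottleneck 5, flow now 22.
No augmenting path remains; maximum flow = 22.
In the residual graph, reachable from In: {In, F, D, C, B}.
Min-cut edges: In→R3 (7), C→Eg (10), B→Eg (5); capacity 7 + 10 + 5 = 22.
This cut is saturated, so no flow can exceed 22.

22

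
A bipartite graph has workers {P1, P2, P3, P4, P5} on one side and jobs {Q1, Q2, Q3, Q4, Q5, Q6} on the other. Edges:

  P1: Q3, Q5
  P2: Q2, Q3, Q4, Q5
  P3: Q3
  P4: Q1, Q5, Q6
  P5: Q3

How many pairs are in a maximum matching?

4

Unit-capacity flow: source→left, listed edges, right→sink; max matching = max flow.
Augmenting path P1→Q3 (+1); matched 1.
Augmenting path P2→Q2 (+1); matched 2.
Augmenting path P4→Q1 (+1); matched 3.
Augmenting path P3→Q3→P1→Q5 (+1); matched 4.
No augmenting path remains; maximum matching = 4.
König certificate: {P1, P2, P4, Q3} is a vertex cover of size 4 (every listed pair touches it), so no matching can be larger.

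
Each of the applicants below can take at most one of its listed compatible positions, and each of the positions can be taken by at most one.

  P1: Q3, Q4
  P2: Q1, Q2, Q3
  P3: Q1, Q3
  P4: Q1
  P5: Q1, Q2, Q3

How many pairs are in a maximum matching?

4

Unit-capacity flow: source→left, listed edges, right→sink; max matching = max flow.
Augmenting path P1→Q3 (+1); matched 1.
Augmenting path P2→Q1 (+1); matched 2.
Augmenting path P5→Q2 (+1); matched 3.
Augmenting path P3→Q3→P1→Q4 (+1); matched 4.
No augmenting path remains; maximum matching = 4.
König certificate: {P1, Q1, Q2, Q3} is a vertex cover of size 4 (every listed pair touches it), so no matching can be larger.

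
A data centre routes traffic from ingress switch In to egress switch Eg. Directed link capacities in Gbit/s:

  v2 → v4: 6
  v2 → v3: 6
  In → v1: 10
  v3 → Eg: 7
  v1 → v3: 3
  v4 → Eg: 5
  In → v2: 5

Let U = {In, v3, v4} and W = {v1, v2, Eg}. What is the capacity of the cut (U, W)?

27

Edges leaving {In, v3, v4}: In→v1 (10), In→v2 (5), v3→Eg (7), v4→Eg (5).
Cut capacity = 10 + 5 + 7 + 5 = 27.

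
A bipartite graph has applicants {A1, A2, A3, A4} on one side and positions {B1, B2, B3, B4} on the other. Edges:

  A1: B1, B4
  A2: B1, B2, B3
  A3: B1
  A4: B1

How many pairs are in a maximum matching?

3

Unit-capacity flow: source→left, listed edges, right→sink; max matching = max flow.
Augmenting path A1→B1 (+1); matched 1.
Augmenting path A2→B2 (+1); matched 2.
Augmenting path A3→B1→A1→B4 (+1); matched 3.
No augmenting path remains; maximum matching = 3.
König certificate: {A1, A2, B1} is a vertex cover of size 3 (every listed pair touches it), so no matching can be larger.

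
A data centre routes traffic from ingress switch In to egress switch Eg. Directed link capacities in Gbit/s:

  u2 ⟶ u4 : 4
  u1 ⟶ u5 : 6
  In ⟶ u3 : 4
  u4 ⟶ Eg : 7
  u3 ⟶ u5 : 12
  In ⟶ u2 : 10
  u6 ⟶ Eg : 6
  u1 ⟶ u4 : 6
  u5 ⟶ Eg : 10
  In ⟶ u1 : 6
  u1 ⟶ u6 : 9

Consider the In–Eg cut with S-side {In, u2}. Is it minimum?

Yes — it is a minimum cut (capacity 14).

Given cut capacity: 6 + 4 + 4 = 14.
Augment In→u1→u4→Eg: bottleneck 6, flow now 6.
Augment In→u2→u4→Eg: bottleneck 1, flow now 7.
Augment In→u3→u5→Eg: bottleneck 4, flow now 11.
Augment In→u2→u4→u1→u5→Eg: bottleneck 3, flow now 14. (uses reverse residual edge)
No augmenting path remains; maximum flow = 14.
Cut capacity 14 equals the max flow, so it is a minimum cut.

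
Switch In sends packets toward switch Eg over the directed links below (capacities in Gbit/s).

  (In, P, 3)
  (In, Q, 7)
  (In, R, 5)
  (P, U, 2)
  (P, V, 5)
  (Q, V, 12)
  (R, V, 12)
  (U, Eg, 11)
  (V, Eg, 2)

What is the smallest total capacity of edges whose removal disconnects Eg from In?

4

Augment In→P→U→Eg: bottleneck 2, flow now 2.
Augment In→P→V→Eg: bottleneck 1, flow now 3.
Augment In→Q→V→Eg: bottleneck 1, flow now 4.
No augmenting path remains; maximum flow = 4.
By max-flow min-cut, the minimum cut capacity equals the max flow.
In the residual graph, reachable from In: {In, P, Q, R, V}.
Min-cut edges: P→U (2), V→Eg (2); capacity 2 + 2 = 4.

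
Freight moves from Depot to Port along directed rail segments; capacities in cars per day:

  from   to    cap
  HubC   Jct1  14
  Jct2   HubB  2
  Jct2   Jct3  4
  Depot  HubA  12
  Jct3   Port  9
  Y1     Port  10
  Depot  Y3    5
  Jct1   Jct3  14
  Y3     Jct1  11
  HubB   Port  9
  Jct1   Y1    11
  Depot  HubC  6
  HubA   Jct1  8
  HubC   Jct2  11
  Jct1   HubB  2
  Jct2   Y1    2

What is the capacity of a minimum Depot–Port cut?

19

Augment Depot→HubC→Jct1→HubB→Port: bottleneck 2, flow now 2.
Augment Depot→HubC→Jct1→Jct3→Port: bottleneck 4, flow now 6.
Augment Depot→HubA→Jct1→Jct3→Port: bottleneck 5, flow now 11.
Augment Depot→HubA→Jct1→Y1→Port: bottleneck 3, flow now 14.
Augment Depot→Y3→Jct1→Y1→Port: bottleneck 5, flow now 19.
No augmenting path remains; maximum flow = 19.
By max-flow min-cut, the minimum cut capacity equals the max flow.
In the residual graph, reachable from Depot: {Depot, HubA}.
Min-cut edges: Depot→HubC (6), Depot→Y3 (5), HubA→Jct1 (8); capacity 6 + 5 + 8 = 19.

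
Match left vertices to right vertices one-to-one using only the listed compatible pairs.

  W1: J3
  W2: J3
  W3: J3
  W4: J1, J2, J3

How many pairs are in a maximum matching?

Unit-capacity flow: source→left, listed edges, right→sink; max matching = max flow.
Augmenting path W1→J3 (+1); matched 1.
Augmenting path W4→J1 (+1); matched 2.
No augmenting path remains; maximum matching = 2.
König certificate: {W4, J3} is a vertex cover of size 2 (every listed pair touches it), so no matching can be larger.

2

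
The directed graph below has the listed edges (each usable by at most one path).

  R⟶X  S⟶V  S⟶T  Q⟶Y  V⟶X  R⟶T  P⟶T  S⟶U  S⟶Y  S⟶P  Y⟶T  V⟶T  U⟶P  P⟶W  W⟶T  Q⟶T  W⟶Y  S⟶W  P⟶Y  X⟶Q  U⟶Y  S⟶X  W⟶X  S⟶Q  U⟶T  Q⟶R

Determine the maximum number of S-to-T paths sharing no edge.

8

Assign every edge capacity 1; by Menger, the answer equals the max flow.
Path S→T (+1); total 1.
Path S→P→T (+1); total 2.
Path S→Q→T (+1); total 3.
Path S→U→T (+1); total 4.
Path S→V→T (+1); total 5.
Path S→W→T (+1); total 6.
Path S→Y→T (+1); total 7.
Path S→X→Q→R→T (+1); total 8.
No residual S→T path; max flow = 8.
Certifying cut of size 8: {S→P, S→Q, S→T, S→U, S→V, S→W, S→X, S→Y}.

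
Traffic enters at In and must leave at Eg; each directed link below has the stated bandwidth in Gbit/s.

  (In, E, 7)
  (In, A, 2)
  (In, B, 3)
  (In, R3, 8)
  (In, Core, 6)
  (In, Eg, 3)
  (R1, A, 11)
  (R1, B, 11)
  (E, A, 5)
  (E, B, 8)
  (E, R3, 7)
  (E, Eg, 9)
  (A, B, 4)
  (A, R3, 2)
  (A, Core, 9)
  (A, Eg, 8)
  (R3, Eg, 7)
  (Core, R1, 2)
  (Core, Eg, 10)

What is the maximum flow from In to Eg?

Augment In→Eg: bottleneck 3, flow now 3.
Augment In→E→Eg: bottleneck 7, flow now 10.
Augment In→A→Eg: bottleneck 2, flow now 12.
Augment In→R3→Eg: bottleneck 7, flow now 19.
Augment In→Core→Eg: bottleneck 6, flow now 25.
No augmenting path remains; maximum flow = 25.
In the residual graph, reachable from In: {In, B, R3}.
Min-cut edges: In→E (7), In→A (2), In→Core (6), In→Eg (3), R3→Eg (7); capacity 7 + 2 + 6 + 3 + 7 = 25.
This cut is saturated, so no flow can exceed 25.

25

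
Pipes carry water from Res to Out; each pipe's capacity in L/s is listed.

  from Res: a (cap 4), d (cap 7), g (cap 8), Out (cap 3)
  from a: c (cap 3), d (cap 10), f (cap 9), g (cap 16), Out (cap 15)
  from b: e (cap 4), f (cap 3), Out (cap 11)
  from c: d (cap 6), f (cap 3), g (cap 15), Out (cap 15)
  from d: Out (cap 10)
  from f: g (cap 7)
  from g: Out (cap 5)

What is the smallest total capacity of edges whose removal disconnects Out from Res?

19

Augment Res→Out: bottleneck 3, flow now 3.
Augment Res→a→Out: bottleneck 4, flow now 7.
Augment Res→d→Out: bottleneck 7, flow now 14.
Augment Res→g→Out: bottleneck 5, flow now 19.
No augmenting path remains; maximum flow = 19.
By max-flow min-cut, the minimum cut capacity equals the max flow.
In the residual graph, reachable from Res: {Res, g}.
Min-cut edges: Res→a (4), Res→d (7), Res→Out (3), g→Out (5); capacity 4 + 7 + 3 + 5 = 19.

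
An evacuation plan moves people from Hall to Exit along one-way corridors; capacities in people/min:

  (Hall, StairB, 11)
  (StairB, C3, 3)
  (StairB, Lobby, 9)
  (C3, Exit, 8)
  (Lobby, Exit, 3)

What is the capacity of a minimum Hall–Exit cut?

6

Augment Hall→StairB→C3→Exit: bottleneck 3, flow now 3.
Augment Hall→StairB→Lobby→Exit: bottleneck 3, flow now 6.
No augmenting path remains; maximum flow = 6.
By max-flow min-cut, the minimum cut capacity equals the max flow.
In the residual graph, reachable from Hall: {Hall, StairB, Lobby}.
Min-cut edges: StairB→C3 (3), Lobby→Exit (3); capacity 3 + 3 = 6.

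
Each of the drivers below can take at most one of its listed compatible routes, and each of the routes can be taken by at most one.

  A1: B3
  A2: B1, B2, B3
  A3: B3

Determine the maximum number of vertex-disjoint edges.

Unit-capacity flow: source→left, listed edges, right→sink; max matching = max flow.
Augmenting path A1→B3 (+1); matched 1.
Augmenting path A2→B1 (+1); matched 2.
No augmenting path remains; maximum matching = 2.
König certificate: {A2, B3} is a vertex cover of size 2 (every listed pair touches it), so no matching can be larger.

2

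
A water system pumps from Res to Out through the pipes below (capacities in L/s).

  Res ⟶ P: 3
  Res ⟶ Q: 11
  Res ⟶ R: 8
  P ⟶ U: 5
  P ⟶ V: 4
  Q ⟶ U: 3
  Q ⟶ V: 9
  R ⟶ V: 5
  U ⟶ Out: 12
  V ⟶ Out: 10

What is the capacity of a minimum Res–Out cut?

Augment Res→P→U→Out: bottleneck 3, flow now 3.
Augment Res→Q→U→Out: bottleneck 3, flow now 6.
Augment Res→Q→V→Out: bottleneck 8, flow now 14.
Augment Res→R→V→Out: bottleneck 2, flow now 16.
No augmenting path remains; maximum flow = 16.
By max-flow min-cut, the minimum cut capacity equals the max flow.
In the residual graph, reachable from Res: {Res, Q, R, V}.
Min-cut edges: Res→P (3), Q→U (3), V→Out (10); capacity 3 + 3 + 10 = 16.

16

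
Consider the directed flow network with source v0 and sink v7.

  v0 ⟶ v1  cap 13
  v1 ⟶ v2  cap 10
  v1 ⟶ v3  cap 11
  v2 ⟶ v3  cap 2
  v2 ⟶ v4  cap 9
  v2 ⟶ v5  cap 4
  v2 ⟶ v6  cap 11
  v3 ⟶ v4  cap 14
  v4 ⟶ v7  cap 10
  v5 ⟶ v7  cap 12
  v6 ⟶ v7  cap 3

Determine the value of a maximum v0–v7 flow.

Augment v0→v1→v2→v4→v7: bottleneck 9, flow now 9.
Augment v0→v1→v2→v5→v7: bottleneck 1, flow now 10.
Augment v0→v1→v3→v4→v7: bottleneck 1, flow now 11.
Augment v0→v1→v3→v4→v2→v5→v7: bottleneck 2, flow now 13. (uses reverse residual edge)
No augmenting path remains; maximum flow = 13.
In the residual graph, reachable from v0: {v0}.
Min-cut edges: v0→v1 (13); capacity 13 = 13.
This cut is saturated, so no flow can exceed 13.

13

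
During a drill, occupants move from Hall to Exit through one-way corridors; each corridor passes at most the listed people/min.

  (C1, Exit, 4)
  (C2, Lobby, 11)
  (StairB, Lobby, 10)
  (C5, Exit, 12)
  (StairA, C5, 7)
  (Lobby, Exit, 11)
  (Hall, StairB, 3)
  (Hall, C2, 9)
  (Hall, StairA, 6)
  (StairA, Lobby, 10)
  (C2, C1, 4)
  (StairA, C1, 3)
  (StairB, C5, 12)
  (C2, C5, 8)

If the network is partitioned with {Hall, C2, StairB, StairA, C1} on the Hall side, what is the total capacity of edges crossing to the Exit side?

Edges leaving {Hall, C2, StairB, StairA, C1}: C2→C5 (8), C2→Lobby (11), StairB→C5 (12), StairB→Lobby (10), StairA→C5 (7), StairA→Lobby (10), C1→Exit (4).
Cut capacity = 8 + 11 + 12 + 10 + 7 + 10 + 4 = 62.

62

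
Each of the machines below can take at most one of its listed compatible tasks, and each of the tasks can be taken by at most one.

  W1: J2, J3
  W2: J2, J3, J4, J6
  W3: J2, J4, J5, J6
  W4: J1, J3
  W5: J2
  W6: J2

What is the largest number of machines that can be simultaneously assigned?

5

Unit-capacity flow: source→left, listed edges, right→sink; max matching = max flow.
Augmenting path W1→J2 (+1); matched 1.
Augmenting path W2→J3 (+1); matched 2.
Augmenting path W3→J4 (+1); matched 3.
Augmenting path W4→J1 (+1); matched 4.
Augmenting path W5→J2→W1→J3→W2→J6 (+1); matched 5.
No augmenting path remains; maximum matching = 5.
König certificate: {W1, W2, W3, W4, J2} is a vertex cover of size 5 (every listed pair touches it), so no matching can be larger.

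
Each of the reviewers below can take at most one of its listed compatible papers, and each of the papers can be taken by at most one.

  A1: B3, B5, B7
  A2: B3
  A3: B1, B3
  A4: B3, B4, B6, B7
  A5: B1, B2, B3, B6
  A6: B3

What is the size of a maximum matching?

5

Unit-capacity flow: source→left, listed edges, right→sink; max matching = max flow.
Augmenting path A1→B3 (+1); matched 1.
Augmenting path A3→B1 (+1); matched 2.
Augmenting path A4→B4 (+1); matched 3.
Augmenting path A5→B2 (+1); matched 4.
Augmenting path A2→B3→A1→B5 (+1); matched 5.
No augmenting path remains; maximum matching = 5.
König certificate: {A1, A3, A4, A5, B3} is a vertex cover of size 5 (every listed pair touches it), so no matching can be larger.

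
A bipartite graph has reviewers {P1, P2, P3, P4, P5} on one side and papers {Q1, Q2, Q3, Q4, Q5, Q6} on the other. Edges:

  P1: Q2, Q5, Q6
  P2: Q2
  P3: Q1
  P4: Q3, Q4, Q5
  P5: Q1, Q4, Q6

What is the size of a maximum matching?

5

Unit-capacity flow: source→left, listed edges, right→sink; max matching = max flow.
Augmenting path P1→Q2 (+1); matched 1.
Augmenting path P3→Q1 (+1); matched 2.
Augmenting path P4→Q3 (+1); matched 3.
Augmenting path P5→Q4 (+1); matched 4.
Augmenting path P2→Q2→P1→Q5 (+1); matched 5.
No augmenting path remains; maximum matching = 5.
König certificate: {P1, P2, P3, P4, P5} is a vertex cover of size 5 (every listed pair touches it), so no matching can be larger.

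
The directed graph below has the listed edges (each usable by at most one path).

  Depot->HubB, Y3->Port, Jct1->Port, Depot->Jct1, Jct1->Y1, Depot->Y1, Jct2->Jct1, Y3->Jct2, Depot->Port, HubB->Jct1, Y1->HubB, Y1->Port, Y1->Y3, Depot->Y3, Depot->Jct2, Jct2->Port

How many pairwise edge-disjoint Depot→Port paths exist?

5

Assign every edge capacity 1; by Menger, the answer equals the max flow.
Path Depot→Port (+1); total 1.
Path Depot→Jct2→Port (+1); total 2.
Path Depot→Y1→Port (+1); total 3.
Path Depot→Y3→Port (+1); total 4.
Path Depot→Jct1→Port (+1); total 5.
No residual Depot→Port path; max flow = 5.
Certifying cut of size 5: {Depot→Port, Jct1→Port, Jct2→Port, Y1→Port, Y3→Port}.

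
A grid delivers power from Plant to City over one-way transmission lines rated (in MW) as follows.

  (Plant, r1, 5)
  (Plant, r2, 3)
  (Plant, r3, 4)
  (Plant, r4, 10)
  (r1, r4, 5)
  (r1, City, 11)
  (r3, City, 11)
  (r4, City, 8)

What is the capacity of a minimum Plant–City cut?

17

Augment Plant→r1→City: bottleneck 5, flow now 5.
Augment Plant→r3→City: bottleneck 4, flow now 9.
Augment Plant→r4→City: bottleneck 8, flow now 17.
No augmenting path remains; maximum flow = 17.
By max-flow min-cut, the minimum cut capacity equals the max flow.
In the residual graph, reachable from Plant: {Plant, r2, r4}.
Min-cut edges: Plant→r1 (5), Plant→r3 (4), r4→City (8); capacity 5 + 4 + 8 = 17.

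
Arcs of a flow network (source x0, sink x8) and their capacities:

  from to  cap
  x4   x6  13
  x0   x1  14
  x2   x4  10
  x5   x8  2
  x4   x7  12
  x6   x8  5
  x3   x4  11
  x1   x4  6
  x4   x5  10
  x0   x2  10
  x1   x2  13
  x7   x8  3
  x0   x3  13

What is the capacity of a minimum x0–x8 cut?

Augment x0→x1→x4→x5→x8: bottleneck 2, flow now 2.
Augment x0→x1→x4→x6→x8: bottleneck 4, flow now 6.
Augment x0→x2→x4→x6→x8: bottleneck 1, flow now 7.
Augment x0→x2→x4→x7→x8: bottleneck 3, flow now 10.
No augmenting path remains; maximum flow = 10.
By max-flow min-cut, the minimum cut capacity equals the max flow.
In the residual graph, reachable from x0: {x0, x1, x2, x3, x4, x5, x6, x7}.
Min-cut edges: x5→x8 (2), x6→x8 (5), x7→x8 (3); capacity 2 + 5 + 3 = 10.

10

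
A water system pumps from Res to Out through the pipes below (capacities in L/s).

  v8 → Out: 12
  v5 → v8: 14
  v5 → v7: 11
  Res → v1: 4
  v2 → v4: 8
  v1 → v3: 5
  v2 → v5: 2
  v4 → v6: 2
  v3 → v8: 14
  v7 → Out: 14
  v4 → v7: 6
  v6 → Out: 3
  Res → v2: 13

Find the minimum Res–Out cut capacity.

Augment Res→v1→v3→v8→Out: bottleneck 4, flow now 4.
Augment Res→v2→v4→v6→Out: bottleneck 2, flow now 6.
Augment Res→v2→v4→v7→Out: bottleneck 6, flow now 12.
Augment Res→v2→v5→v7→Out: bottleneck 2, flow now 14.
No augmenting path remains; maximum flow = 14.
By max-flow min-cut, the minimum cut capacity equals the max flow.
In the residual graph, reachable from Res: {Res, v2}.
Min-cut edges: Res→v1 (4), v2→v4 (8), v2→v5 (2); capacity 4 + 8 + 2 = 14.

14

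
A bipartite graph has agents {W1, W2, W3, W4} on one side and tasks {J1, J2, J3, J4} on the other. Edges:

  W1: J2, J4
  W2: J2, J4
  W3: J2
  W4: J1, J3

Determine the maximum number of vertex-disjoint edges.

3

Unit-capacity flow: source→left, listed edges, right→sink; max matching = max flow.
Augmenting path W1→J2 (+1); matched 1.
Augmenting path W2→J4 (+1); matched 2.
Augmenting path W4→J1 (+1); matched 3.
No augmenting path remains; maximum matching = 3.
König certificate: {W4, J2, J4} is a vertex cover of size 3 (every listed pair touches it), so no matching can be larger.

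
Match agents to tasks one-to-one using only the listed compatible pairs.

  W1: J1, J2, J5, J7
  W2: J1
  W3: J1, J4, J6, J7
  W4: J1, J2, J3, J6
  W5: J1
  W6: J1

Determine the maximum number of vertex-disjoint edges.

Unit-capacity flow: source→left, listed edges, right→sink; max matching = max flow.
Augmenting path W1→J1 (+1); matched 1.
Augmenting path W3→J4 (+1); matched 2.
Augmenting path W4→J2 (+1); matched 3.
Augmenting path W2→J1→W1→J5 (+1); matched 4.
No augmenting path remains; maximum matching = 4.
König certificate: {W1, W3, W4, J1} is a vertex cover of size 4 (every listed pair touches it), so no matching can be larger.

4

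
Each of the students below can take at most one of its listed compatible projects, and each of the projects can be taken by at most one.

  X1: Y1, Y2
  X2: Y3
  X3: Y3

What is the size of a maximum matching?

2

Unit-capacity flow: source→left, listed edges, right→sink; max matching = max flow.
Augmenting path X1→Y1 (+1); matched 1.
Augmenting path X2→Y3 (+1); matched 2.
No augmenting path remains; maximum matching = 2.
König certificate: {X1, Y3} is a vertex cover of size 2 (every listed pair touches it), so no matching can be larger.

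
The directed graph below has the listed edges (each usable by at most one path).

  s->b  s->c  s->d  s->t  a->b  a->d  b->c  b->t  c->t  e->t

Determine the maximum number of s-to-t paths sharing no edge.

Assign every edge capacity 1; by Menger, the answer equals the max flow.
Path s→t (+1); total 1.
Path s→b→t (+1); total 2.
Path s→c→t (+1); total 3.
No residual s→t path; max flow = 3.
Certifying cut of size 3: {s→b, s→c, s→t}.

3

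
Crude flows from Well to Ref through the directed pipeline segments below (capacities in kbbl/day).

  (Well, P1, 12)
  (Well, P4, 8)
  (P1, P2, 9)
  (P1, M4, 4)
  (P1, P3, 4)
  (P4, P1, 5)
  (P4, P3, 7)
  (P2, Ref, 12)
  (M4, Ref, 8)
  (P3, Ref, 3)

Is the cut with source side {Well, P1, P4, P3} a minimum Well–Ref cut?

Given cut capacity: 9 + 4 + 3 = 16.
Augment Well→P1→P2→Ref: bottleneck 9, flow now 9.
Augment Well→P1→M4→Ref: bottleneck 3, flow now 12.
Augment Well→P4→P3→Ref: bottleneck 3, flow now 15.
Augment Well→P4→P1→M4→Ref: bottleneck 1, flow now 16.
No augmenting path remains; maximum flow = 16.
Cut capacity 16 equals the max flow, so it is a minimum cut.

Yes — it is a minimum cut (capacity 16).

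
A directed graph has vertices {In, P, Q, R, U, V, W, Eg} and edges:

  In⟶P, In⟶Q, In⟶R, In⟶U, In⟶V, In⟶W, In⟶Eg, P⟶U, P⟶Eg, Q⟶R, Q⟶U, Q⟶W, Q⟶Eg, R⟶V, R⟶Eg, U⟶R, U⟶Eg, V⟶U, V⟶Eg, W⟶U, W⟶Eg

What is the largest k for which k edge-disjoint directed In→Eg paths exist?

Assign every edge capacity 1; by Menger, the answer equals the max flow.
Path In→Eg (+1); total 1.
Path In→P→Eg (+1); total 2.
Path In→Q→Eg (+1); total 3.
Path In→R→Eg (+1); total 4.
Path In→U→Eg (+1); total 5.
Path In→V→Eg (+1); total 6.
Path In→W→Eg (+1); total 7.
No residual In→Eg path; max flow = 7.
Certifying cut of size 7: {In→Eg, In→P, In→Q, In→R, In→U, In→V, In→W}.

7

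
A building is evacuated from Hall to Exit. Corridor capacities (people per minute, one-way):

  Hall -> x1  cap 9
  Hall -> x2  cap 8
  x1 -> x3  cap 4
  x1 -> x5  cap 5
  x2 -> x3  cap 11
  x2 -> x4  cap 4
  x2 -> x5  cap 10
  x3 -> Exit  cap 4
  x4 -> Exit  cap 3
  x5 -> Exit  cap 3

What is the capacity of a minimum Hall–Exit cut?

10

Augment Hall→x1→x3→Exit: bottleneck 4, flow now 4.
Augment Hall→x1→x5→Exit: bottleneck 3, flow now 7.
Augment Hall→x2→x4→Exit: bottleneck 3, flow now 10.
No augmenting path remains; maximum flow = 10.
By max-flow min-cut, the minimum cut capacity equals the max flow.
In the residual graph, reachable from Hall: {Hall, x1, x2, x3, x4, x5}.
Min-cut edges: x3→Exit (4), x4→Exit (3), x5→Exit (3); capacity 4 + 3 + 3 = 10.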